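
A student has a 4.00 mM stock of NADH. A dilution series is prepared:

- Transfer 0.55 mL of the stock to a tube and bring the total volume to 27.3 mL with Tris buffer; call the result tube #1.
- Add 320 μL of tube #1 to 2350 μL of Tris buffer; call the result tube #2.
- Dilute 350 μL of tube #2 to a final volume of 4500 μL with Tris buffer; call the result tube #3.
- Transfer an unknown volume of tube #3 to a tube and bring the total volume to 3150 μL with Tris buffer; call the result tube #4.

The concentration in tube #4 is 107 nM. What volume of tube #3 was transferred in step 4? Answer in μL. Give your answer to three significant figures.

Step 1: 0.55 mL brought to 27.3 mL → factor 27.3/0.55 = 49.636
Step 2: 320 μL + 2350 μL = 2670 μL total → factor 2670/320 = 8.3438
Step 3: 350 μL brought to 4500 μL → factor 4500/350 = 12.857
Step 4: v brought to 3150 μL → factor = 3150 μL/v
Product of known-step factors = 5324.8
Overall factor = 4.00 mM / (107 nM) = 37383
Step-4 factor = 37383 / 5324.8 = 7.0205
v = 3150 μL / 7.0205 = 449 μL

449 μL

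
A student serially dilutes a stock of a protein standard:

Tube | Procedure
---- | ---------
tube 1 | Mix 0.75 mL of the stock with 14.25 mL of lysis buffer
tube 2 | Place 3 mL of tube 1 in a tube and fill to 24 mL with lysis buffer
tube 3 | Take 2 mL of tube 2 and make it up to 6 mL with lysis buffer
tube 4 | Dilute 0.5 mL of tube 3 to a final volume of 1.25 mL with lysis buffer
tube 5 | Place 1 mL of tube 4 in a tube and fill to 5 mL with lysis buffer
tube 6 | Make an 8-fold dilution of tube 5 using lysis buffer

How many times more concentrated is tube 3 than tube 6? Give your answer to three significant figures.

Step 1: 0.75 mL + 14.25 mL = 15 mL total → factor 15/0.75 = 20
Step 2: 3 mL brought to 24 mL → factor 24/3 = 8
Step 3: 2 mL brought to 6 mL → factor 6/2 = 3
Step 4: 0.5 mL brought to 1.25 mL → factor 1.25/0.5 = 2.5
Step 5: 1 mL brought to 5 mL → factor 5/1 = 5
Step 6: 8-fold → factor 8
Dilution factor to tube 3 = 480; to tube 6 = 48000
[tube 3]/[tube 6] = (factor to tube 6)/(factor to tube 3) = 48000/480 = 100

100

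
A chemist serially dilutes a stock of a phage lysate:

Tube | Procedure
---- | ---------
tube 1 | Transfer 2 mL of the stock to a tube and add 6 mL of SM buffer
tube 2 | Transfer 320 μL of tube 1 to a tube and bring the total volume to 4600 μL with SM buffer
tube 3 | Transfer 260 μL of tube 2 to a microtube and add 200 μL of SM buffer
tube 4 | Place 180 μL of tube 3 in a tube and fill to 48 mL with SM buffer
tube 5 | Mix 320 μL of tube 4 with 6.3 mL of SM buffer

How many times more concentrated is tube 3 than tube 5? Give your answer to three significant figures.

Step 1: 2 mL + 6 mL = 8 mL total → factor 8/2 = 4
Step 2: 320 μL brought to 4600 μL → factor 4600/320 = 14.375
Step 3: 260 μL + 200 μL = 460 μL total → factor 460/260 = 1.7692
Step 4: 180 μL brought to 48 mL → factor 48000/180 = 266.67
Step 5: 320 μL + 6.3 mL = 6620 μL total → factor 6620/320 = 20.688
Dilution factor to tube 3 = 101.73; to tube 5 = 5.6121 × 10^5
[tube 3]/[tube 5] = (factor to tube 5)/(factor to tube 3) = 5.6121 × 10^5/101.73 = 5.52 × 10^3

5.52 × 10^3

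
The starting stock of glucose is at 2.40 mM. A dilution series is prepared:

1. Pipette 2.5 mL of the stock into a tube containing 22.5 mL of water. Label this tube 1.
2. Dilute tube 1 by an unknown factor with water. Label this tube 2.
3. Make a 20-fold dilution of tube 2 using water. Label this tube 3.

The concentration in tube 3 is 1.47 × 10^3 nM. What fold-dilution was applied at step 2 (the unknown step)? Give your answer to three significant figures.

8.16-fold

Step 1: 2.5 mL + 22.5 mL = 25 mL total → factor 25/2.5 = 10
Step 2: unknown factor x
Step 3: 20-fold → factor 20
Product of known-step factors = 200
Overall factor = 2.40 mM / (1.47 × 10^3 nM) = 1632.7
x = 1632.7 / 200 = 8.16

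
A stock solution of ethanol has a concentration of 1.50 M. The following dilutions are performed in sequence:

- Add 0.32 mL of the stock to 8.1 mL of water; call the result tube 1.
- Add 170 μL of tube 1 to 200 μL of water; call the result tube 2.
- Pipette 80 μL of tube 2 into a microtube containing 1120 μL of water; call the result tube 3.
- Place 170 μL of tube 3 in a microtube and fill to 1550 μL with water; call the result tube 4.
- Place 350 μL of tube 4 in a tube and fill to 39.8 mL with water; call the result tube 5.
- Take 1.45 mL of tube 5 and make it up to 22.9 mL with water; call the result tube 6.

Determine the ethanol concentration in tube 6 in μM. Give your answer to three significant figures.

0.107 μM

Step 1: 0.32 mL + 8.1 mL = 8.42 mL total → factor 8.42/0.32 = 26.312
Step 2: 170 μL + 200 μL = 370 μL total → factor 370/170 = 2.1765
Step 3: 80 μL + 1120 μL = 1200 μL total → factor 1200/80 = 15
Step 4: 170 μL brought to 1550 μL → factor 1550/170 = 9.1176
Step 5: 350 μL brought to 39.8 mL → factor 39800/350 = 113.71
Step 6: 1.45 mL brought to 22.9 mL → factor 22.9/1.45 = 15.793
Overall dilution factor = 26.312 × 2.1765 × 15 × 9.1176 × 113.71 × 15.793 = 1.4066 × 10^7
Final = 1.50 M / 1.4066 × 10^7 = 1.066 × 10^-7 M = 0.107 μM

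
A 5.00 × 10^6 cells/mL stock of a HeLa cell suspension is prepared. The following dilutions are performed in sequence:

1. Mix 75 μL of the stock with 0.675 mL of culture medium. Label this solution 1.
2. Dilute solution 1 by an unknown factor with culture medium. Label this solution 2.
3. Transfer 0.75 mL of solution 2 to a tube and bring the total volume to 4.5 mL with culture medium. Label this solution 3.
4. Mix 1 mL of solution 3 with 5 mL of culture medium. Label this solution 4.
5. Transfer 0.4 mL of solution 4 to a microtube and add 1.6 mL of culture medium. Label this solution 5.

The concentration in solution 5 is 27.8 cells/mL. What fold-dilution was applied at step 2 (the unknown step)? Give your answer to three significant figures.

99.9-fold

Step 1: 75 μL + 0.675 mL = 750 μL total → factor 750/75 = 10
Step 2: unknown factor x
Step 3: 0.75 mL brought to 4.5 mL → factor 4.5/0.75 = 6
Step 4: 1 mL + 5 mL = 6 mL total → factor 6/1 = 6
Step 5: 0.4 mL + 1.6 mL = 2 mL total → factor 2/0.4 = 5
Product of known-step factors = 1800
Overall factor = 5.00 × 10^6 cells/mL / (27.8 cells/mL) = 1.7986 × 10^5
x = 1.7986 × 10^5 / 1800 = 99.9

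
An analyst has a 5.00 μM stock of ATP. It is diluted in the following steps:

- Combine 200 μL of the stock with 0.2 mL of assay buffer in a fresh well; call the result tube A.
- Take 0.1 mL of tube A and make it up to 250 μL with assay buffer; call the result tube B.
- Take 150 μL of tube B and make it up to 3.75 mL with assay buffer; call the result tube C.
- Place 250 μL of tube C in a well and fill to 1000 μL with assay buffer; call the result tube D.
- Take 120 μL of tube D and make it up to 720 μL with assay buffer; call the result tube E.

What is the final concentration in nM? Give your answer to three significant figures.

1.67 nM

Step 1: 200 μL + 0.2 mL = 400 μL total → factor 400/200 = 2
Step 2: 0.1 mL brought to 250 μL → factor 0.25/0.1 = 2.5
Step 3: 150 μL brought to 3.75 mL → factor 3750/150 = 25
Step 4: 250 μL brought to 1000 μL → factor 1000/250 = 4
Step 5: 120 μL brought to 720 μL → factor 720/120 = 6
Overall dilution factor = 2 × 2.5 × 25 × 4 × 6 = 3000
Final = 5.00 μM / 3000 = 0.001667 μM = 1.67 nM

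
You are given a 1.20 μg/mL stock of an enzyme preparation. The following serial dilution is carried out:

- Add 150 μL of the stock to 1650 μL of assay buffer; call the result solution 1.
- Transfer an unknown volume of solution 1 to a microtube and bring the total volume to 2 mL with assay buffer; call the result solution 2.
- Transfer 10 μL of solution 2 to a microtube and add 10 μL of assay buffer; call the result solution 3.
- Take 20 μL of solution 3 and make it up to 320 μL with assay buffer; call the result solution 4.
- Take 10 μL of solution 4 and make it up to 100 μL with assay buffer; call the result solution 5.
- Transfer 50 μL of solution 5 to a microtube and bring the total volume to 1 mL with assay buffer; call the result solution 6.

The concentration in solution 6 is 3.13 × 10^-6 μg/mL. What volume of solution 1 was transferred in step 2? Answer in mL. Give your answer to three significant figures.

0.401 mL

Step 1: 150 μL + 1650 μL = 1800 μL total → factor 1800/150 = 12
Step 2: v brought to 2 mL → factor = 2 mL/v
Step 3: 10 μL + 10 μL = 20 μL total → factor 20/10 = 2
Step 4: 20 μL brought to 320 μL → factor 320/20 = 16
Step 5: 10 μL brought to 100 μL → factor 100/10 = 10
Step 6: 50 μL brought to 1 mL → factor 1000/50 = 20
Product of known-step factors = 76800
Overall factor = 1.20 μg/mL / (3.13 × 10^-6 μg/mL) = 3.8339 × 10^5
Step-2 factor = 3.8339 × 10^5 / 76800 = 4.992
v = 2 mL / 4.992 = 0.401 mL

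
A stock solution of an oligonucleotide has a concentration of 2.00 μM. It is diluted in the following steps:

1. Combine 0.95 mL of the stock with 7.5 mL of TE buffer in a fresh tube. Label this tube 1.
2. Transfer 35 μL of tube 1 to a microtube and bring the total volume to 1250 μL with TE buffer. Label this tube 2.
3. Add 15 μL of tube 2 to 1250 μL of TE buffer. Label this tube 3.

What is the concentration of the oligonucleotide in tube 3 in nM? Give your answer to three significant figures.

Step 1: 0.95 mL + 7.5 mL = 8.45 mL total → factor 8.45/0.95 = 8.8947
Step 2: 35 μL brought to 1250 μL → factor 1250/35 = 35.714
Step 3: 15 μL + 1250 μL = 1265 μL total → factor 1265/15 = 84.333
Overall dilution factor = 8.8947 × 35.714 × 84.333 = 26790
Final = 2.00 μM / 26790 = 7.465 × 10^-5 μM = 0.0747 nM

0.0747 nM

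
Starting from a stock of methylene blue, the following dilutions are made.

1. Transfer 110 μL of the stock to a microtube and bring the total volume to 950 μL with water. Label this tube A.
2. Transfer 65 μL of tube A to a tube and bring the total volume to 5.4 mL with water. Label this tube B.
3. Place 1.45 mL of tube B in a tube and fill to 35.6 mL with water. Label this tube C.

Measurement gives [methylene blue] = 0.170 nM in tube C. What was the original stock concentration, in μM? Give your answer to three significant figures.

2.99 μM

Step 1: 110 μL brought to 950 μL → factor 950/110 = 8.6364
Step 2: 65 μL brought to 5.4 mL → factor 5400/65 = 83.077
Step 3: 1.45 mL brought to 35.6 mL → factor 35.6/1.45 = 24.552
Overall dilution factor = 8.6364 × 83.077 × 24.552 = 17615
Stock = 0.170 nM × 17615 = 2995 nM = 2.99 μM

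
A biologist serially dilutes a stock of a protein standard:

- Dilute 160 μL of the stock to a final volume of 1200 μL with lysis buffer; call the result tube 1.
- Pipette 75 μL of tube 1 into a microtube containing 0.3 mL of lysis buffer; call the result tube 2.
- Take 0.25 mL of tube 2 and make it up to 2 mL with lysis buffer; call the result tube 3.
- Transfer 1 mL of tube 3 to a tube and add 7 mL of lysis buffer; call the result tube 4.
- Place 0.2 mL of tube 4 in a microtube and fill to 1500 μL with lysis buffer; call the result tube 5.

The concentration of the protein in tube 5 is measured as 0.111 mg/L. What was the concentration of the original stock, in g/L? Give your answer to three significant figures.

Step 1: 160 μL brought to 1200 μL → factor 1200/160 = 7.5
Step 2: 75 μL + 0.3 mL = 375 μL total → factor 375/75 = 5
Step 3: 0.25 mL brought to 2 mL → factor 2/0.25 = 8
Step 4: 1 mL + 7 mL = 8 mL total → factor 8/1 = 8
Step 5: 0.2 mL brought to 1500 μL → factor 1.5/0.2 = 7.5
Overall dilution factor = 7.5 × 5 × 8 × 8 × 7.5 = 18000
Stock = 0.111 mg/L × 18000 = 1998 mg/L = 2.00 g/L

2.00 g/L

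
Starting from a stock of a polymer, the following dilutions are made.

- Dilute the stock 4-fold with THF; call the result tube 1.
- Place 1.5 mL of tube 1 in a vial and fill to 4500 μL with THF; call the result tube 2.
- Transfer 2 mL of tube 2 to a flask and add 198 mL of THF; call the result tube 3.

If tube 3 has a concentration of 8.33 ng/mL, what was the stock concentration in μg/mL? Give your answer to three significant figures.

10.0 μg/mL

Step 1: 4-fold → factor 4
Step 2: 1.5 mL brought to 4500 μL → factor 4.5/1.5 = 3
Step 3: 2 mL + 198 mL = 200 mL total → factor 200/2 = 100
Overall dilution factor = 4 × 3 × 100 = 1200
Stock = 8.33 ng/mL × 1200 = 9996 ng/mL = 10.0 μg/mL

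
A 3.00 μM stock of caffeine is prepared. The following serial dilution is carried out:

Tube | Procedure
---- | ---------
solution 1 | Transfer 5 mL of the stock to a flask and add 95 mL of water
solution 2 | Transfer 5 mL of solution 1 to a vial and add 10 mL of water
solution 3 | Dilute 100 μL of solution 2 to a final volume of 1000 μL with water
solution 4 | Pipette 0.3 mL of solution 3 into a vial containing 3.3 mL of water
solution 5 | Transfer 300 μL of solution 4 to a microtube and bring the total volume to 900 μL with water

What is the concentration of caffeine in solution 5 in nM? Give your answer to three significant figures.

0.139 nM

Step 1: 5 mL + 95 mL = 100 mL total → factor 100/5 = 20
Step 2: 5 mL + 10 mL = 15 mL total → factor 15/5 = 3
Step 3: 100 μL brought to 1000 μL → factor 1000/100 = 10
Step 4: 0.3 mL + 3.3 mL = 3.6 mL total → factor 3.6/0.3 = 12
Step 5: 300 μL brought to 900 μL → factor 900/300 = 3
Overall dilution factor = 20 × 3 × 10 × 12 × 3 = 21600
Final = 3.00 μM / 21600 = 0.0001389 μM = 0.139 nM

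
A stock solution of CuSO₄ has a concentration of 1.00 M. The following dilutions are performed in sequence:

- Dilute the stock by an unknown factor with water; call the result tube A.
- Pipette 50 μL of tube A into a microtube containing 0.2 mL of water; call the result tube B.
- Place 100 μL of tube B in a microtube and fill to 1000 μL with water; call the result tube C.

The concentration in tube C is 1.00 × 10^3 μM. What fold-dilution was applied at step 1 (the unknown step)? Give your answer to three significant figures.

Step 1: unknown factor x
Step 2: 50 μL + 0.2 mL = 250 μL total → factor 250/50 = 5
Step 3: 100 μL brought to 1000 μL → factor 1000/100 = 10
Product of known-step factors = 50
Overall factor = 1.00 M / (1.00 × 10^3 μM) = 1000
x = 1000 / 50 = 20.0

20.0-fold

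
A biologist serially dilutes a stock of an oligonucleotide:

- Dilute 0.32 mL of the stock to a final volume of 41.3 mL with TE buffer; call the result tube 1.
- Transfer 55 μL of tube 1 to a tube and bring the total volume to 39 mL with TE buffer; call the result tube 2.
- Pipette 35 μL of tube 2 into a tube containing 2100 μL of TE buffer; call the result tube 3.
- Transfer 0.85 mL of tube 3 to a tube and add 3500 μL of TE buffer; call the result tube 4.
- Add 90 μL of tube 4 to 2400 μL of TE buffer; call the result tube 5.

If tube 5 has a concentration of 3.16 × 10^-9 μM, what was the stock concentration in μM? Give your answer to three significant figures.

2.50 μM

Step 1: 0.32 mL brought to 41.3 mL → factor 41.3/0.32 = 129.06
Step 2: 55 μL brought to 39 mL → factor 39000/55 = 709.09
Step 3: 35 μL + 2100 μL = 2135 μL total → factor 2135/35 = 61
Step 4: 0.85 mL + 3500 μL = 4.35 mL total → factor 4.35/0.85 = 5.1176
Step 5: 90 μL + 2400 μL = 2490 μL total → factor 2490/90 = 27.667
Overall dilution factor = 129.06 × 709.09 × 61 × 5.1176 × 27.667 = 7.9042 × 10^8
Stock = 3.16 × 10^-9 μM × 7.9042 × 10^8 = 2.50 μM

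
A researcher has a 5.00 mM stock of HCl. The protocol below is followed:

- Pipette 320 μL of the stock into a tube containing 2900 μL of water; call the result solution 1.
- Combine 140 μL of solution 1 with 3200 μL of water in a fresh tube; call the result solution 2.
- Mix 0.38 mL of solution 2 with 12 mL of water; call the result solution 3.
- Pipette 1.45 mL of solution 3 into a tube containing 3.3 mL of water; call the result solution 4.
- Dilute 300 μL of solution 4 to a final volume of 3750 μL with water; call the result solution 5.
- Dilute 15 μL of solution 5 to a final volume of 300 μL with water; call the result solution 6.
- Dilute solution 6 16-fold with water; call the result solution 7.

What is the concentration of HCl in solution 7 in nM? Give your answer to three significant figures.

0.0488 nM

Step 1: 320 μL + 2900 μL = 3220 μL total → factor 3220/320 = 10.062
Step 2: 140 μL + 3200 μL = 3340 μL total → factor 3340/140 = 23.857
Step 3: 0.38 mL + 12 mL = 12.38 mL total → factor 12.38/0.38 = 32.579
Step 4: 1.45 mL + 3.3 mL = 4.75 mL total → factor 4.75/1.45 = 3.2759
Step 5: 300 μL brought to 3750 μL → factor 3750/300 = 12.5
Step 6: 15 μL brought to 300 μL → factor 300/15 = 20
Step 7: 16-fold → factor 16
Overall dilution factor = 10.062 × 23.857 × 32.579 × 3.2759 × 12.5 × 20 × 16 = 1.0248 × 10^8
Final = 5.00 mM / 1.0248 × 10^8 = 4.879 × 10^-8 mM = 0.0488 nM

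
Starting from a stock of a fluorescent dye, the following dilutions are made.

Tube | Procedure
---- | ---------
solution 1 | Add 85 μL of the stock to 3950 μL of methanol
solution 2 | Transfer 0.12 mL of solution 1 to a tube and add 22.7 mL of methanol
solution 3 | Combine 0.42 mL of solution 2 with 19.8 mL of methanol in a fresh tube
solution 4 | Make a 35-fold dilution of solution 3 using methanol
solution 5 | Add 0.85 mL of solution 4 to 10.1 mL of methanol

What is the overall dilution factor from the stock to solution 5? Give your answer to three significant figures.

1.96 × 10^8

Step 1: 85 μL + 3950 μL = 4035 μL total → factor 4035/85 = 47.471
Step 2: 0.12 mL + 22.7 mL = 22.82 mL total → factor 22.82/0.12 = 190.17
Step 3: 0.42 mL + 19.8 mL = 20.22 mL total → factor 20.22/0.42 = 48.143
Step 4: 35-fold → factor 35
Step 5: 0.85 mL + 10.1 mL = 10.95 mL total → factor 10.95/0.85 = 12.882
Overall dilution factor = 47.471 × 190.17 × 48.143 × 35 × 12.882 = 1.9595 × 10^8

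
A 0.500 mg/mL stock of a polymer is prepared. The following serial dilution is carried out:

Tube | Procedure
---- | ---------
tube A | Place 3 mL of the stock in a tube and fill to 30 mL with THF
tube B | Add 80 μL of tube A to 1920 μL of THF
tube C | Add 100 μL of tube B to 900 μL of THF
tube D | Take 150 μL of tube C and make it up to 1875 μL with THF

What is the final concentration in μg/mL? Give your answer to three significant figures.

0.0160 μg/mL

Step 1: 3 mL brought to 30 mL → factor 30/3 = 10
Step 2: 80 μL + 1920 μL = 2000 μL total → factor 2000/80 = 25
Step 3: 100 μL + 900 μL = 1000 μL total → factor 1000/100 = 10
Step 4: 150 μL brought to 1875 μL → factor 1875/150 = 12.5
Overall dilution factor = 10 × 25 × 10 × 12.5 = 31250
Final = 0.500 mg/mL / 31250 = 1.600 × 10^-5 mg/mL = 0.0160 μg/mL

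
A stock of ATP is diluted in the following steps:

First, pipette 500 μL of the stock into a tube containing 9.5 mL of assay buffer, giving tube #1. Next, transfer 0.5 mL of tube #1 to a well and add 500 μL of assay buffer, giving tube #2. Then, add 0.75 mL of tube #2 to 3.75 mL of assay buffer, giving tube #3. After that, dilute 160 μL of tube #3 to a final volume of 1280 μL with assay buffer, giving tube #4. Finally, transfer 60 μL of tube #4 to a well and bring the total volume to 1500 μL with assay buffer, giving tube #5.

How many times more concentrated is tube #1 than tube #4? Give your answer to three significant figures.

Step 1: 500 μL + 9.5 mL = 10000 μL total → factor 10000/500 = 20
Step 2: 0.5 mL + 500 μL = 1 mL total → factor 1/0.5 = 2
Step 3: 0.75 mL + 3.75 mL = 4.5 mL total → factor 4.5/0.75 = 6
Step 4: 160 μL brought to 1280 μL → factor 1280/160 = 8
Dilution factor to tube #1 = 20; to tube #4 = 1920
[tube #1]/[tube #4] = (factor to tube #4)/(factor to tube #1) = 1920/20 = 96.0

96.0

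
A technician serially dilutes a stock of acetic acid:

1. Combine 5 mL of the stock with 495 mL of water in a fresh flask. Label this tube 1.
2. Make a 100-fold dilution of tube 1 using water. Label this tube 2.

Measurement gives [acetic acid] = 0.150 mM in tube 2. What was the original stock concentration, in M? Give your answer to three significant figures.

Step 1: 5 mL + 495 mL = 500 mL total → factor 500/5 = 100
Step 2: 100-fold → factor 100
Overall dilution factor = 100 × 100 = 10000
Stock = 0.150 mM × 10000 = 1500 mM = 1.50 M

1.50 M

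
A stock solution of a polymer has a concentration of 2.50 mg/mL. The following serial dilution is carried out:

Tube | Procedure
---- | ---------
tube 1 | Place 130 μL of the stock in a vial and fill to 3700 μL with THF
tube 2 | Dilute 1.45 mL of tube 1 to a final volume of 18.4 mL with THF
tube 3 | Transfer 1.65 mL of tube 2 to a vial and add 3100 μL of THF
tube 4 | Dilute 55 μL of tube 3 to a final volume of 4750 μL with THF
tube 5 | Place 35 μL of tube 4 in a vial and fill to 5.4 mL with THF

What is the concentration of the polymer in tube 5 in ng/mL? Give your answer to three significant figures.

Step 1: 130 μL brought to 3700 μL → factor 3700/130 = 28.462
Step 2: 1.45 mL brought to 18.4 mL → factor 18.4/1.45 = 12.69
Step 3: 1.65 mL + 3100 μL = 4.75 mL total → factor 4.75/1.65 = 2.8788
Step 4: 55 μL brought to 4750 μL → factor 4750/55 = 86.364
Step 5: 35 μL brought to 5.4 mL → factor 5400/35 = 154.29
Overall dilution factor = 28.462 × 12.69 × 2.8788 × 86.364 × 154.29 = 1.3854 × 10^7
Final = 2.50 mg/mL / 1.3854 × 10^7 = 1.805 × 10^-7 mg/mL = 0.180 ng/mL

0.180 ng/mL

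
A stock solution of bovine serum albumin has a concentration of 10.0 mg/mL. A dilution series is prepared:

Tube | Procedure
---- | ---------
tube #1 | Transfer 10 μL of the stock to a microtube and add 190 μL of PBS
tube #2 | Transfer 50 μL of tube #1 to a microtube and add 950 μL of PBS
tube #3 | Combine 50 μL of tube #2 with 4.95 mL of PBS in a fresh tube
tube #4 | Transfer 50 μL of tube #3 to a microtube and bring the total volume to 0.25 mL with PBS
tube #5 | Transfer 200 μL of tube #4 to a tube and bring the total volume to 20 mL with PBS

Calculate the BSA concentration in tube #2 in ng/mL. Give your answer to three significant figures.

2.50 × 10^4 ng/mL

Step 1: 10 μL + 190 μL = 200 μL total → factor 200/10 = 20
Step 2: 50 μL + 950 μL = 1000 μL total → factor 1000/50 = 20
Dilution factor through tube #2 = 20 × 20 = 400
[tube #2] = 10.0 mg/mL / 400 = 0.02500 mg/mL = 2.50 × 10^4 ng/mL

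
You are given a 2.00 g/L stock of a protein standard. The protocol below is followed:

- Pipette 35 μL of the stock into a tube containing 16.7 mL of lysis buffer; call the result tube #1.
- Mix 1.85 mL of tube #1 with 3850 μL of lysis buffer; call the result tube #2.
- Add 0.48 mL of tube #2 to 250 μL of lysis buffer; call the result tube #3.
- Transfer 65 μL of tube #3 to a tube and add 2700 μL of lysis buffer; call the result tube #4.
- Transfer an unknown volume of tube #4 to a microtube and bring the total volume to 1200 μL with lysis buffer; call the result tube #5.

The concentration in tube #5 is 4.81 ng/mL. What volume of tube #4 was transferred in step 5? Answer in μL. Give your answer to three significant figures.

275 μL

Step 1: 35 μL + 16.7 mL = 16735 μL total → factor 16735/35 = 478.14
Step 2: 1.85 mL + 3850 μL = 5.7 mL total → factor 5.7/1.85 = 3.0811
Step 3: 0.48 mL + 250 μL = 0.73 mL total → factor 0.73/0.48 = 1.5208
Step 4: 65 μL + 2700 μL = 2765 μL total → factor 2765/65 = 42.538
Step 5: v brought to 1200 μL → factor = 1200 μL/v
Product of known-step factors = 95307
Overall factor = 2.00 g/L / (4.81 ng/mL) = 4.158 × 10^5
Step-5 factor = 4.158 × 10^5 / 95307 = 4.3628
v = 1200 μL / 4.3628 = 275 μL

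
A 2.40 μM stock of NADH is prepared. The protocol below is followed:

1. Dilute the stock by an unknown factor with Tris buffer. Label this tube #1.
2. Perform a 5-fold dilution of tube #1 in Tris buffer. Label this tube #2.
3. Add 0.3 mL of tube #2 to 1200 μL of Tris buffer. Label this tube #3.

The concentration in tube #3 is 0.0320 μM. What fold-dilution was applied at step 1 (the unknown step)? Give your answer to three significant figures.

3.00-fold

Step 1: unknown factor x
Step 2: 5-fold → factor 5
Step 3: 0.3 mL + 1200 μL = 1.5 mL total → factor 1.5/0.3 = 5
Product of known-step factors = 25
Overall factor = 2.40 μM / (0.0320 μM) = 75
x = 75 / 25 = 3.00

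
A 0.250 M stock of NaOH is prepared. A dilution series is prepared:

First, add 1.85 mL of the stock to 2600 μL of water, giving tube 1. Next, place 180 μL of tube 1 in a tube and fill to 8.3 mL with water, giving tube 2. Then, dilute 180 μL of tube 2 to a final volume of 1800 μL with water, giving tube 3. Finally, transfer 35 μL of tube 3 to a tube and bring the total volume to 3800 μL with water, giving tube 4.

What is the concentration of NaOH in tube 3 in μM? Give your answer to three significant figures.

225 μM

Step 1: 1.85 mL + 2600 μL = 4.45 mL total → factor 4.45/1.85 = 2.4054
Step 2: 180 μL brought to 8.3 mL → factor 8300/180 = 46.111
Step 3: 180 μL brought to 1800 μL → factor 1800/180 = 10
Dilution factor through tube 3 = 2.4054 × 46.111 × 10 = 1109.2
[tube 3] = 0.250 M / 1109.2 = 0.0002254 M = 225 μM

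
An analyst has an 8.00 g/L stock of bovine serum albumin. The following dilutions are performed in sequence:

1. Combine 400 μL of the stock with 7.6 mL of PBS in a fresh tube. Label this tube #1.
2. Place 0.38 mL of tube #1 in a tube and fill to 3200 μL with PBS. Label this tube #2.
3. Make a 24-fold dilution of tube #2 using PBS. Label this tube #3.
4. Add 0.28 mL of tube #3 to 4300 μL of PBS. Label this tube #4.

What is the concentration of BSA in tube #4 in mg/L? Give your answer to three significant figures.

0.121 mg/L

Step 1: 400 μL + 7.6 mL = 8000 μL total → factor 8000/400 = 20
Step 2: 0.38 mL brought to 3200 μL → factor 3.2/0.38 = 8.4211
Step 3: 24-fold → factor 24
Step 4: 0.28 mL + 4300 μL = 4.58 mL total → factor 4.58/0.28 = 16.357
Overall dilution factor = 20 × 8.4211 × 24 × 16.357 = 66117
Final = 8.00 g/L / 66117 = 0.0001210 g/L = 0.121 mg/L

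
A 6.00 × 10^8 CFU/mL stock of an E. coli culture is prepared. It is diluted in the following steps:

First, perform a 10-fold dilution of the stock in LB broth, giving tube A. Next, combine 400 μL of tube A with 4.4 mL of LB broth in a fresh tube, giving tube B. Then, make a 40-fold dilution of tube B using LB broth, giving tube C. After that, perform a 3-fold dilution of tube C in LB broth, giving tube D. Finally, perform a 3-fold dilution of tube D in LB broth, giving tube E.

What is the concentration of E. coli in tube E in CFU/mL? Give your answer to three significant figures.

Step 1: 10-fold → factor 10
Step 2: 400 μL + 4.4 mL = 4800 μL total → factor 4800/400 = 12
Step 3: 40-fold → factor 40
Step 4: 3-fold → factor 3
Step 5: 3-fold → factor 3
Dilution factor through tube E = 10 × 12 × 40 × 3 × 3 = 43200
[tube E] = 6.00 × 10^8 CFU/mL / 43200 = 1.39 × 10^4 CFU/mL

1.39 × 10^4 CFU/mL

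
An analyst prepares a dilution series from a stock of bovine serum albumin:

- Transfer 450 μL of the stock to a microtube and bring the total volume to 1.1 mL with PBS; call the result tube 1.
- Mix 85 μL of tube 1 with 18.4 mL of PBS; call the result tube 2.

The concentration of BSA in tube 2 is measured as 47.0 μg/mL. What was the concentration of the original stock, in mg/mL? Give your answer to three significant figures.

Step 1: 450 μL brought to 1.1 mL → factor 1100/450 = 2.4444
Step 2: 85 μL + 18.4 mL = 18485 μL total → factor 18485/85 = 217.47
Overall dilution factor = 2.4444 × 217.47 = 531.59
Stock = 47.0 μg/mL × 531.59 = 2.498 × 10^4 μg/mL = 25.0 mg/mL

25.0 mg/mL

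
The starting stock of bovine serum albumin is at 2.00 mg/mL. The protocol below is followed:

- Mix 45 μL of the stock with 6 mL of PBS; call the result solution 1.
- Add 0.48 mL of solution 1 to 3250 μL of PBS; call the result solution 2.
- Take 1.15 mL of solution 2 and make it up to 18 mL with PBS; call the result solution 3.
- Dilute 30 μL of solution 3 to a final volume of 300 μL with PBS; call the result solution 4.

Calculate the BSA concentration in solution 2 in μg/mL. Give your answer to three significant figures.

1.92 μg/mL

Step 1: 45 μL + 6 mL = 6045 μL total → factor 6045/45 = 134.33
Step 2: 0.48 mL + 3250 μL = 3.73 mL total → factor 3.73/0.48 = 7.7708
Dilution factor through solution 2 = 134.33 × 7.7708 = 1043.9
[solution 2] = 2.00 mg/mL / 1043.9 = 0.001916 mg/mL = 1.92 μg/mL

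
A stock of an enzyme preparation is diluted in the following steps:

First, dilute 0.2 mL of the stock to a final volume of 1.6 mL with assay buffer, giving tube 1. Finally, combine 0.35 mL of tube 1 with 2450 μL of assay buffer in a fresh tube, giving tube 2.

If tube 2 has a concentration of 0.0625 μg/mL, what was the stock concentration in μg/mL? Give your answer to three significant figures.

Step 1: 0.2 mL brought to 1.6 mL → factor 1.6/0.2 = 8
Step 2: 0.35 mL + 2450 μL = 2.8 mL total → factor 2.8/0.35 = 8
Overall dilution factor = 8 × 8 = 64
Stock = 0.0625 μg/mL × 64 = 4.00 μg/mL

4.00 μg/mL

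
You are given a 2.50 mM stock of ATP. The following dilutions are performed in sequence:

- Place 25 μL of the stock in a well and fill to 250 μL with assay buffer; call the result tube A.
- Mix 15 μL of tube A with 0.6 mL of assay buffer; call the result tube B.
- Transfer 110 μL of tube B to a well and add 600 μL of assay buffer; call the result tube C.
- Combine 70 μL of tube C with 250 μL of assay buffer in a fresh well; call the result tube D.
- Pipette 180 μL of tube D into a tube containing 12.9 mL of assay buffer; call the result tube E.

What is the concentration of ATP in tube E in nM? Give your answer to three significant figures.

Step 1: 25 μL brought to 250 μL → factor 250/25 = 10
Step 2: 15 μL + 0.6 mL = 615 μL total → factor 615/15 = 41
Step 3: 110 μL + 600 μL = 710 μL total → factor 710/110 = 6.4545
Step 4: 70 μL + 250 μL = 320 μL total → factor 320/70 = 4.5714
Step 5: 180 μL + 12.9 mL = 13080 μL total → factor 13080/180 = 72.667
Overall dilution factor = 10 × 41 × 6.4545 × 4.5714 × 72.667 = 8.791 × 10^5
Final = 2.50 mM / 8.791 × 10^5 = 2.844 × 10^-6 mM = 2.84 nM

2.84 nM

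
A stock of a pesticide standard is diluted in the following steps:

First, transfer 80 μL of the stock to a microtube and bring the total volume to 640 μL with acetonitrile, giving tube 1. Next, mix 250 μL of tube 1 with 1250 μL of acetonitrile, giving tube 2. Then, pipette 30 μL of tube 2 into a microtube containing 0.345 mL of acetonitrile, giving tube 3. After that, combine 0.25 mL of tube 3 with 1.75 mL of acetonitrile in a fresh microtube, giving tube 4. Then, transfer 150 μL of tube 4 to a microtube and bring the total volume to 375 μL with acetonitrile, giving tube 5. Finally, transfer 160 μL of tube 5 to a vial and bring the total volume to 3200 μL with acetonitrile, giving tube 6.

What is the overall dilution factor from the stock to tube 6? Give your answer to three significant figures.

Step 1: 80 μL brought to 640 μL → factor 640/80 = 8
Step 2: 250 μL + 1250 μL = 1500 μL total → factor 1500/250 = 6
Step 3: 30 μL + 0.345 mL = 375 μL total → factor 375/30 = 12.5
Step 4: 0.25 mL + 1.75 mL = 2 mL total → factor 2/0.25 = 8
Step 5: 150 μL brought to 375 μL → factor 375/150 = 2.5
Step 6: 160 μL brought to 3200 μL → factor 3200/160 = 20
Overall dilution factor = 8 × 6 × 12.5 × 8 × 2.5 × 20 = 2.4 × 10^5

2.40 × 10^5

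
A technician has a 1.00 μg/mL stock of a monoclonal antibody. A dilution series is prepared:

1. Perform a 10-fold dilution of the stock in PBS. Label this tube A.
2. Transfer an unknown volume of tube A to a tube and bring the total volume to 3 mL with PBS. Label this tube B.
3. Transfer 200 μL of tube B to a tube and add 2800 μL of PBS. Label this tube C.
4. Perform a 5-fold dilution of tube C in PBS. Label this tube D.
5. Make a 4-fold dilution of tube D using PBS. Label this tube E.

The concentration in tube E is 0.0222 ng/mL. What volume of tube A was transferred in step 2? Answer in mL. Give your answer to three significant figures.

0.200 mL

Step 1: 10-fold → factor 10
Step 2: v brought to 3 mL → factor = 3 mL/v
Step 3: 200 μL + 2800 μL = 3000 μL total → factor 3000/200 = 15
Step 4: 5-fold → factor 5
Step 5: 4-fold → factor 4
Product of known-step factors = 3000
Overall factor = 1.00 μg/mL / (0.0222 ng/mL) = 45045
Step-2 factor = 45045 / 3000 = 15.015
v = 3 mL / 15.015 = 0.200 mL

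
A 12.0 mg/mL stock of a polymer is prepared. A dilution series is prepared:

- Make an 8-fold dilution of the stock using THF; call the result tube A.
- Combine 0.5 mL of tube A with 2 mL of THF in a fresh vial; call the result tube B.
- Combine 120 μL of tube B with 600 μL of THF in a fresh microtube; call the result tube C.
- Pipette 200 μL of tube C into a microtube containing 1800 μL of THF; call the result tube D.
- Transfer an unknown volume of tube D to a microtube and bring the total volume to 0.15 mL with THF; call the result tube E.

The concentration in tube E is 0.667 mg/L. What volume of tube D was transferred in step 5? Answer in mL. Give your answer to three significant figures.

Step 1: 8-fold → factor 8
Step 2: 0.5 mL + 2 mL = 2.5 mL total → factor 2.5/0.5 = 5
Step 3: 120 μL + 600 μL = 720 μL total → factor 720/120 = 6
Step 4: 200 μL + 1800 μL = 2000 μL total → factor 2000/200 = 10
Step 5: v brought to 0.15 mL → factor = 0.15 mL/v
Product of known-step factors = 2400
Overall factor = 12.0 mg/mL / (0.667 mg/L) = 17991
Step-5 factor = 17991 / 2400 = 7.4963
v = 0.15 mL / 7.4963 = 0.0200 mL

0.0200 mL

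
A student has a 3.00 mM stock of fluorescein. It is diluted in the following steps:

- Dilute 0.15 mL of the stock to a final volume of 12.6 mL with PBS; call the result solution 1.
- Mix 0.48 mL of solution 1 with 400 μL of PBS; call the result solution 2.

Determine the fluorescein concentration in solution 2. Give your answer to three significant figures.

0.0195 mM

Step 1: 0.15 mL brought to 12.6 mL → factor 12.6/0.15 = 84
Step 2: 0.48 mL + 400 μL = 0.88 mL total → factor 0.88/0.48 = 1.8333
Overall dilution factor = 84 × 1.8333 = 154
Final = 3.00 mM / 154 = 0.0195 mM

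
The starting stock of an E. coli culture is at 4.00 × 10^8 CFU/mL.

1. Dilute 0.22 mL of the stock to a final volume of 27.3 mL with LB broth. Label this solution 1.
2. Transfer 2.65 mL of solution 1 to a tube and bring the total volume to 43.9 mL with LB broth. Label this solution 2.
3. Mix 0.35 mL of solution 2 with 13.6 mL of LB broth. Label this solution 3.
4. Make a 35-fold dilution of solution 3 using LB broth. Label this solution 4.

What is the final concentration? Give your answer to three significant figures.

139 CFU/mL

Step 1: 0.22 mL brought to 27.3 mL → factor 27.3/0.22 = 124.09
Step 2: 2.65 mL brought to 43.9 mL → factor 43.9/2.65 = 16.566
Step 3: 0.35 mL + 13.6 mL = 13.95 mL total → factor 13.95/0.35 = 39.857
Step 4: 35-fold → factor 35
Overall dilution factor = 124.09 × 16.566 × 39.857 × 35 = 2.8677 × 10^6
Final = 4.00 × 10^8 CFU/mL / 2.8677 × 10^6 = 139 CFU/mL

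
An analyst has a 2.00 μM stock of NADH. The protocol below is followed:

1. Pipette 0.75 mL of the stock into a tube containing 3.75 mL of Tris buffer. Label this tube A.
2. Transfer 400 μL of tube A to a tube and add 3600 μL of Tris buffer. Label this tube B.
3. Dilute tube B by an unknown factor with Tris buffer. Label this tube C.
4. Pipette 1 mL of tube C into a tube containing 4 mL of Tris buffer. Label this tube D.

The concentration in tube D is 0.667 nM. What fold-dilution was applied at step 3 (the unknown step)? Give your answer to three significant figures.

10.0-fold

Step 1: 0.75 mL + 3.75 mL = 4.5 mL total → factor 4.5/0.75 = 6
Step 2: 400 μL + 3600 μL = 4000 μL total → factor 4000/400 = 10
Step 3: unknown factor x
Step 4: 1 mL + 4 mL = 5 mL total → factor 5/1 = 5
Product of known-step factors = 300
Overall factor = 2.00 μM / (0.667 nM) = 2998.5
x = 2998.5 / 300 = 10.0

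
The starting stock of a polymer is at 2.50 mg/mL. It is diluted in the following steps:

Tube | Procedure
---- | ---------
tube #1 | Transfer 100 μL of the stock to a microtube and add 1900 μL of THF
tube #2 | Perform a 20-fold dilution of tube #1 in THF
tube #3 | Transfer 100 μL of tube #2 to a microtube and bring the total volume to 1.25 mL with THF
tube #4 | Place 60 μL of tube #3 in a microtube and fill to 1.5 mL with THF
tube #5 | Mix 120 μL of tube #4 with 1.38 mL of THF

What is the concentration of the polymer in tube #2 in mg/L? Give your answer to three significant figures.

Step 1: 100 μL + 1900 μL = 2000 μL total → factor 2000/100 = 20
Step 2: 20-fold → factor 20
Dilution factor through tube #2 = 20 × 20 = 400
[tube #2] = 2.50 mg/mL / 400 = 0.006250 mg/mL = 6.25 mg/L

6.25 mg/L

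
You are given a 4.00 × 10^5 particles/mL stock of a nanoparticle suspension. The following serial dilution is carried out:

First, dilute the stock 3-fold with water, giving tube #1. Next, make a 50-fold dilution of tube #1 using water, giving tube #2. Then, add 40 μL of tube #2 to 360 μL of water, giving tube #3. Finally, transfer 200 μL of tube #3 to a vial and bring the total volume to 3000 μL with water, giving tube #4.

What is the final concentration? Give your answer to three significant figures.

17.8 particles/mL

Step 1: 3-fold → factor 3
Step 2: 50-fold → factor 50
Step 3: 40 μL + 360 μL = 400 μL total → factor 400/40 = 10
Step 4: 200 μL brought to 3000 μL → factor 3000/200 = 15
Overall dilution factor = 3 × 50 × 10 × 15 = 22500
Final = 4.00 × 10^5 particles/mL / 22500 = 17.8 particles/mL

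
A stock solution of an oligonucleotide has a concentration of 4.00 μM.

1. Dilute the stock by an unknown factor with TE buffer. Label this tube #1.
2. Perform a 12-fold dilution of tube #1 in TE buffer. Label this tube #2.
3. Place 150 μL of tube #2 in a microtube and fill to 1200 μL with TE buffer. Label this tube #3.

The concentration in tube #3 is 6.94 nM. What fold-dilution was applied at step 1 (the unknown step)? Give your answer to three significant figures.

6.00-fold

Step 1: unknown factor x
Step 2: 12-fold → factor 12
Step 3: 150 μL brought to 1200 μL → factor 1200/150 = 8
Product of known-step factors = 96
Overall factor = 4.00 μM / (6.94 nM) = 576.37
x = 576.37 / 96 = 6.00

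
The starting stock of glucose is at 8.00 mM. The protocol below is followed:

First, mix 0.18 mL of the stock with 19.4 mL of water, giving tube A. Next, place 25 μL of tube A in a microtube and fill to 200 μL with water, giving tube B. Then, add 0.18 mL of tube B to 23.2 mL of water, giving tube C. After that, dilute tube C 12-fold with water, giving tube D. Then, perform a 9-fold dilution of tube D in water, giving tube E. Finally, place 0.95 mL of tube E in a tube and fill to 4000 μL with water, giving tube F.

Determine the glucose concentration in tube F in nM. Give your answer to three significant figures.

Step 1: 0.18 mL + 19.4 mL = 19.58 mL total → factor 19.58/0.18 = 108.78
Step 2: 25 μL brought to 200 μL → factor 200/25 = 8
Step 3: 0.18 mL + 23.2 mL = 23.38 mL total → factor 23.38/0.18 = 129.89
Step 4: 12-fold → factor 12
Step 5: 9-fold → factor 9
Step 6: 0.95 mL brought to 4000 μL → factor 4/0.95 = 4.2105
Overall dilution factor = 108.78 × 8 × 129.89 × 12 × 9 × 4.2105 = 5.14 × 10^7
Final = 8.00 mM / 5.14 × 10^7 = 1.556 × 10^-7 mM = 0.156 nM

0.156 nM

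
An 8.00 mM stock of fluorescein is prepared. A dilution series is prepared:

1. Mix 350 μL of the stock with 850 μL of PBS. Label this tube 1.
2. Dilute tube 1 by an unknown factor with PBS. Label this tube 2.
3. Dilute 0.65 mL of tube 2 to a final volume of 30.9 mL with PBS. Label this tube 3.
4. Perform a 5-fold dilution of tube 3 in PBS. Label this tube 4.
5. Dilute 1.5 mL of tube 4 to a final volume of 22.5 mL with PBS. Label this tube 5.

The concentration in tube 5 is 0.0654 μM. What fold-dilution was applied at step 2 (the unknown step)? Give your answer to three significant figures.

Step 1: 350 μL + 850 μL = 1200 μL total → factor 1200/350 = 3.4286
Step 2: unknown factor x
Step 3: 0.65 mL brought to 30.9 mL → factor 30.9/0.65 = 47.538
Step 4: 5-fold → factor 5
Step 5: 1.5 mL brought to 22.5 mL → factor 22.5/1.5 = 15
Product of known-step factors = 12224
Overall factor = 8.00 mM / (0.0654 μM) = 1.2232 × 10^5
x = 1.2232 × 10^5 / 12224 = 10.0

10.0-fold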